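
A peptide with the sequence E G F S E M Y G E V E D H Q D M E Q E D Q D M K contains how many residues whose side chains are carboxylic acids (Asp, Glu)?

10

Matching residues: E1, E5, E9, E11, D12, D15, E17, E19, D20, D22.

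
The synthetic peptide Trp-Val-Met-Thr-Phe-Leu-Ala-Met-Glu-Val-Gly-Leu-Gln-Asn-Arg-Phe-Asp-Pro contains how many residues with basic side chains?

1

The basic amino acids are Lys (K), Arg (R), and His (H).
Matching residues: Arg15.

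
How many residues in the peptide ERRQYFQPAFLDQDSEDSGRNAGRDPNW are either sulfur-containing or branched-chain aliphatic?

1

Sulfur-containing: C, M. Branched-chain aliphatic: I, L, V.
Sulfur-containing residues here: none (0).
Branched-chain aliphatic residues here: L11 (1).
The two groups share no amino acid, so total = 0 + 1 = 1.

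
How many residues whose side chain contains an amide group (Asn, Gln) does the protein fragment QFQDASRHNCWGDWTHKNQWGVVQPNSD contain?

7

Matching residues: Q1, Q3, N9, N18, Q19, Q24, N26.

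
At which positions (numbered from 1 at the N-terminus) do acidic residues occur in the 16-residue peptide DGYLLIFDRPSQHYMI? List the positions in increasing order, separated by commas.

1, 8

Only D (aspartate) and E (glutamate) carry a side-chain carboxylic acid.
Matching residues: D1, D8.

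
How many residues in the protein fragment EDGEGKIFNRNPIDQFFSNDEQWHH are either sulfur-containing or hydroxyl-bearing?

1

Sulfur-containing: C, M. Hydroxyl-bearing: S, T, Y.
Sulfur-containing residues here: none (0).
Hydroxyl-bearing residues here: S18 (1).
The two groups share no amino acid, so total = 0 + 1 = 1.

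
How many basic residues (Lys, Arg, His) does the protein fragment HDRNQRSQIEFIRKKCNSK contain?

Matching residues: H1, R3, R6, R13, K14, K15, K19.

7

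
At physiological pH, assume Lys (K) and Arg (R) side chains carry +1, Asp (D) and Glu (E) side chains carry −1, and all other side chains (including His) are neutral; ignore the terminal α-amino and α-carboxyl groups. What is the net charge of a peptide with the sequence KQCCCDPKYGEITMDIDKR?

Positive (K, R): K1, K8, K18, R19 → +4.
Negative (D, E): D6, E11, D15, D17 → −4.
Net charge = (+4) + (−4) = 0.

0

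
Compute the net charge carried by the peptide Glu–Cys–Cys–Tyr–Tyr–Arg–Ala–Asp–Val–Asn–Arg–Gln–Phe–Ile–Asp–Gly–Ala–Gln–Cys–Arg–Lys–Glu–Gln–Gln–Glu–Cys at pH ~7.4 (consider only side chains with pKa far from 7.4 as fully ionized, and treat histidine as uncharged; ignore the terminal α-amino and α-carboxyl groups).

The side chains ionized at physiological pH are Lys/Arg (+1) and Asp/Glu (−1); with His treated as neutral, nothing else contributes.
Positive (K, R): Arg6, Arg11, Arg20, Lys21 → +4.
Negative (D, E): Glu1, Asp8, Asp15, Glu22, Glu25 → −5.
Net charge = (+4) + (−5) = −1.

-1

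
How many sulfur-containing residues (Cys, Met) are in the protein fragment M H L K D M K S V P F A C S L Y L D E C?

4

Matching residues: M1, M6, C13, C20.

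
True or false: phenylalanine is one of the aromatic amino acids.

True

F, W, and Y each carry an aromatic ring on the side chain.
Phenylalanine is in this group.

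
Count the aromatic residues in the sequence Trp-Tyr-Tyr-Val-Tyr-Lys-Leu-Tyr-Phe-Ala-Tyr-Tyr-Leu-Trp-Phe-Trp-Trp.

12

Phenylalanine (F), tryptophan (W), and tyrosine (Y) have aromatic ring side chains.
Matching residues: Trp1, Tyr2, Tyr3, Tyr5, Tyr8, Phe9, Tyr11, Tyr12, Trp14, Phe15, Trp16, Trp17.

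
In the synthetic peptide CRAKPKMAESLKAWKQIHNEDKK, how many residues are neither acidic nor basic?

12

Acidic: D, E. Basic: K, R, H. All other residues are neither.
Matching residues: C1, A3, P5, M7, A8, S10, L11, A13, W14, Q16, I17, N19.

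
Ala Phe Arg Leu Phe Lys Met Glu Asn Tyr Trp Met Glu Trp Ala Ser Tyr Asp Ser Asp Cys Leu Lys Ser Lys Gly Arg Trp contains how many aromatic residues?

The aromatic amino acids are Phe (F, benzyl), Trp (W, indole), and Tyr (Y, phenol).
Matching residues: Phe2, Phe5, Tyr10, Trp11, Trp14, Tyr17, Trp28.

7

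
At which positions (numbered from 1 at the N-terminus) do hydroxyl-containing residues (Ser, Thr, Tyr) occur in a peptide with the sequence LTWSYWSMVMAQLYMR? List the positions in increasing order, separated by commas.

2, 4, 5, 7, 14

Matching residues: T2, S4, Y5, S7, Y14.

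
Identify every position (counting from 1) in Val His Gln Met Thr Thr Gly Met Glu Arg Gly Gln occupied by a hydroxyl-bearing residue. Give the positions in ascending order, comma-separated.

Matching residues: Thr5, Thr6.

5, 6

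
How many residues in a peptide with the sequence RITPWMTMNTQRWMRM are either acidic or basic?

3

Acidic: D, E. Basic: H, K, R.
Acidic residues here: none (0).
Basic residues here: R1, R12, R15 (3).
The two groups share no amino acid, so total = 0 + 3 = 3.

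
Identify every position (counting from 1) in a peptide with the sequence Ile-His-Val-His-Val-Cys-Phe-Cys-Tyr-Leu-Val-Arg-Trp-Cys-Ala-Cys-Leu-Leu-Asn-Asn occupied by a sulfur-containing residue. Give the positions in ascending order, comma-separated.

6, 8, 14, 16

The sulfur-bearing residues are cysteine (–SH) and methionine (–S–CH₃).
Matching residues: Cys6, Cys8, Cys14, Cys16.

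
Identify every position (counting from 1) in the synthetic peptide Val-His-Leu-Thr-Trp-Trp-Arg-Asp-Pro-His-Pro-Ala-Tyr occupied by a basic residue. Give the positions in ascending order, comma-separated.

2, 7, 10

The basic amino acids are Lys (K), Arg (R), and His (H).
Matching residues: His2, Arg7, His10.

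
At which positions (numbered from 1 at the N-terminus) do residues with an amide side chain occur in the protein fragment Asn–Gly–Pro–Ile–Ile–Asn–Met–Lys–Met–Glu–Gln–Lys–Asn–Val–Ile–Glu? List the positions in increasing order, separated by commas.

Only N (asparagine) and Q (glutamine) carry a side-chain carboxamide.
Matching residues: Asn1, Asn6, Gln11, Asn13.

1, 6, 11, 13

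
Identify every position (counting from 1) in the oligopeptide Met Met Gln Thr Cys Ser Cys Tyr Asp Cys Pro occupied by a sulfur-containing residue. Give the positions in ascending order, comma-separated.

Matching residues: Met1, Met2, Cys5, Cys7, Cys10.

1, 2, 5, 7, 10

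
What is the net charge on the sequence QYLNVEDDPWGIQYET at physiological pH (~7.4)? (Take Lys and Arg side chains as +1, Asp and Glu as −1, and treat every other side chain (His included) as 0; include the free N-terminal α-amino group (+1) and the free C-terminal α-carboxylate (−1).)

Positive (K, R): none → +0.
Negative (D, E): E6, D7, D8, E15 → −4.
The N-terminus (+1) and C-terminus (−1) cancel.
Net charge = (+0) + (−4) = −4.

-4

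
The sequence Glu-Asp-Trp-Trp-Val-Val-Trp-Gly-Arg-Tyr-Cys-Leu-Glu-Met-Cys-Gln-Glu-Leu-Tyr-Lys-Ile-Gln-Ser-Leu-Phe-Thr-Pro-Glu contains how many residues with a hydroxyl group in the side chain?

4

Serine (S), threonine (T), and tyrosine (Y) each carry a hydroxyl group on the side chain.
Matching residues: Tyr10, Tyr19, Ser23, Thr26.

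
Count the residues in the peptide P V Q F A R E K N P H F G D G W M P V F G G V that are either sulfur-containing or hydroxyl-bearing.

Sulfur-containing: C, M. Hydroxyl-bearing: S, T, Y.
Sulfur-containing residues here: M17 (1).
Hydroxyl-bearing residues here: none (0).
The two groups share no amino acid, so total = 1 + 0 = 1.

1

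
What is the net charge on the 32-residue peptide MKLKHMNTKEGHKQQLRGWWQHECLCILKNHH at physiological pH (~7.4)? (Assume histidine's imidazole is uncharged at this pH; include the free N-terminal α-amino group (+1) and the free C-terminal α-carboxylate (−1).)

The side chains ionized at physiological pH are Lys/Arg (+1) and Asp/Glu (−1); with His treated as neutral, nothing else contributes.
Positive (K, R): K2, K4, K9, K13, R17, K29 → +6.
Negative (D, E): E10, E23 → −2.
The N-terminus (+1) and C-terminus (−1) cancel.
Net charge = (+6) + (−2) = +4.

+4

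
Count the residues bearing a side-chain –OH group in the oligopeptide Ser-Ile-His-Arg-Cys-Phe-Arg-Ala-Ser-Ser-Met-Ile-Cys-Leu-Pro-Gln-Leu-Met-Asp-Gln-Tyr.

4

S, T, and Y are the three residues with a side-chain hydroxyl.
Matching residues: Ser1, Ser9, Ser10, Tyr21.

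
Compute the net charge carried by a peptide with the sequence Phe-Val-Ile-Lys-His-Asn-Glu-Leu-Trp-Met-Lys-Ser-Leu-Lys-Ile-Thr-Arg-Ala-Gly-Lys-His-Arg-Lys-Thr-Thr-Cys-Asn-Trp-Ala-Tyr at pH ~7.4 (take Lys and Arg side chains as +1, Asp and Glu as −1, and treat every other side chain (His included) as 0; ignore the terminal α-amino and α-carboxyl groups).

Positive (K, R): Lys4, Lys11, Lys14, Arg17, Lys20, Arg22, Lys23 → +7.
Negative (D, E): Glu7 → −1.
Net charge = (+7) + (−1) = +6.

+6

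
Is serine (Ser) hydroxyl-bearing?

S, T, and Y are the three residues with a side-chain hydroxyl.
Serine is in this group.

Yes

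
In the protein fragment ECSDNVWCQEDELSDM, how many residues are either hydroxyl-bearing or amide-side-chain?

4

Hydroxyl-bearing: S, T, Y. Amide-side-chain: N, Q.
Hydroxyl-bearing residues here: S3, S14 (2).
Amide-side-chain residues here: N5, Q9 (2).
The two groups share no amino acid, so total = 2 + 2 = 4.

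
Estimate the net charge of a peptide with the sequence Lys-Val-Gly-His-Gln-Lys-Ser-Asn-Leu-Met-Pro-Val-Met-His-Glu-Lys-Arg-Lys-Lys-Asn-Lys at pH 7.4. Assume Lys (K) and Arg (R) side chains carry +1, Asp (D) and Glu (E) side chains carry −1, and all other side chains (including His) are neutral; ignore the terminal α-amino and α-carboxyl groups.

+6

Positive (K, R): Lys1, Lys6, Lys16, Arg17, Lys18, Lys19, Lys21 → +7.
Negative (D, E): Glu15 → −1.
Net charge = (+7) + (−1) = +6.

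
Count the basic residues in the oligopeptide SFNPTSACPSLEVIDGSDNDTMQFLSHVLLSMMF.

K, R, and H are the three residues with basic side chains (ε-amine, guanidinium, and imidazole respectively).
Matching residues: H27.

1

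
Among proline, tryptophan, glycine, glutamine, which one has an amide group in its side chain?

glutamine

Asparagine (N) and glutamine (Q) have uncharged amide side chains.
Of the listed options, only glutamine belongs to this group.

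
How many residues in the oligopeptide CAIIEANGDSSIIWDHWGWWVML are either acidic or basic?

Acidic: D, E. Basic: H, K, R.
Acidic residues here: E5, D9, D15 (3).
Basic residues here: H16 (1).
The two groups share no amino acid, so total = 3 + 1 = 4.

4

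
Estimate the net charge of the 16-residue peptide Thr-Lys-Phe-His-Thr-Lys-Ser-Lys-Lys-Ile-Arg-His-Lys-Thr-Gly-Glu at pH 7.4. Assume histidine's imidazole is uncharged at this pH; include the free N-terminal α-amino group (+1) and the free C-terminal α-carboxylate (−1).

+5

The side chains ionized at physiological pH are Lys/Arg (+1) and Asp/Glu (−1); with His treated as neutral, nothing else contributes.
Positive (K, R): Lys2, Lys6, Lys8, Lys9, Arg11, Lys13 → +6.
Negative (D, E): Glu16 → −1.
The N-terminus (+1) and C-terminus (−1) cancel.
Net charge = (+6) + (−1) = +5.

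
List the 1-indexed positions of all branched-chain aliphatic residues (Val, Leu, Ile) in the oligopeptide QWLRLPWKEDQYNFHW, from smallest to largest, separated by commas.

Matching residues: L3, L5.

3, 5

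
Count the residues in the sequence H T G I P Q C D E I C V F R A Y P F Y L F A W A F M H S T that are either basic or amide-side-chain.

Basic: H, K, R. Amide-side-chain: N, Q.
Basic residues here: H1, R14, H27 (3).
Amide-side-chain residues here: Q6 (1).
The two groups share no amino acid, so total = 3 + 1 = 4.

4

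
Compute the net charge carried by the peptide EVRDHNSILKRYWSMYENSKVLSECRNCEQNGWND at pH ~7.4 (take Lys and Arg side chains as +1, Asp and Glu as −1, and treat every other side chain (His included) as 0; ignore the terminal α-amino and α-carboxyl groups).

-1

Positive (K, R): R3, K10, R11, K20, R26 → +5.
Negative (D, E): E1, D4, E17, E24, E29, D35 → −6.
Net charge = (+5) + (−6) = −1.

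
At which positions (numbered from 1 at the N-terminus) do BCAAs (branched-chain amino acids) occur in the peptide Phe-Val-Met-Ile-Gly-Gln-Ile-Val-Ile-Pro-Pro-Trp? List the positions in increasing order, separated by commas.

The BCAAs are Val, Leu, and Ile — aliphatic side chains with a branch point.
Matching residues: Val2, Ile4, Ile7, Val8, Ile9.

2, 4, 7, 8, 9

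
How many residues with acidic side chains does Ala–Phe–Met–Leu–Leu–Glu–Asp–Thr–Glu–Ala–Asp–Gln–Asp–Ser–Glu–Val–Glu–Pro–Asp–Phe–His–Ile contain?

Only D (aspartate) and E (glutamate) carry a side-chain carboxylic acid.
Matching residues: Glu6, Asp7, Glu9, Asp11, Asp13, Glu15, Glu17, Asp19.

8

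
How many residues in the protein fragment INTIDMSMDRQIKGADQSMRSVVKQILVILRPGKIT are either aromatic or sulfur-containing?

Aromatic: F, W, Y. Sulfur-containing: C, M.
Aromatic residues here: none (0).
Sulfur-containing residues here: M6, M8, M19 (3).
The two groups share no amino acid, so total = 0 + 3 = 3.

3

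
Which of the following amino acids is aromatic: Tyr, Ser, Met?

F, W, and Y each carry an aromatic ring on the side chain.
Of the listed options, only Tyr belongs to this group.

Tyr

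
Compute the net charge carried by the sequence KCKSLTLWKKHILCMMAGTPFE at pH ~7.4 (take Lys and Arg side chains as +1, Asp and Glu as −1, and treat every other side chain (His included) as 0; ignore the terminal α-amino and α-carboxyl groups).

Positive (K, R): K1, K3, K9, K10 → +4.
Negative (D, E): E22 → −1.
Net charge = (+4) + (−1) = +3.

+3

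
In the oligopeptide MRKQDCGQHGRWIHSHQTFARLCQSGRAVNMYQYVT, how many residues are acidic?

Aspartate (D) and glutamate (E) have carboxylic-acid side chains and are the acidic amino acids.
Matching residues: D5.

1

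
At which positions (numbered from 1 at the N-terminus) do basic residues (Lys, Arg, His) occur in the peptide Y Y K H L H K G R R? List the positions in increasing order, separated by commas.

Matching residues: K3, H4, H6, K7, R9, R10.

3, 4, 6, 7, 9, 10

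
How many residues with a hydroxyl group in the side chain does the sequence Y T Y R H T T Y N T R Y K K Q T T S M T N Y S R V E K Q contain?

The –OH-bearing residues are Ser, Thr (aliphatic alcohols), and Tyr (phenol).
Matching residues: Y1, T2, Y3, T6, T7, Y8, T10, Y12, T16, T17, S18, T20, Y22, S23.

14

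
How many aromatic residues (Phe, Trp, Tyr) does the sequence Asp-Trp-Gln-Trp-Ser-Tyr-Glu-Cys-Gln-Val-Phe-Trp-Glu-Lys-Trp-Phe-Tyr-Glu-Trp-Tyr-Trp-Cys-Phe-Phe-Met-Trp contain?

14

Matching residues: Trp2, Trp4, Tyr6, Phe11, Trp12, Trp15, Phe16, Tyr17, Trp19, Tyr20, Trp21, Phe23, Phe24, Trp26.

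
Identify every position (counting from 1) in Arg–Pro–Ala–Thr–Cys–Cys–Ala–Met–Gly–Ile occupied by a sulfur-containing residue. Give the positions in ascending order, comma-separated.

5, 6, 8

Only Cys (C) and Met (M) have a sulfur atom in the side chain.
Matching residues: Cys5, Cys6, Met8.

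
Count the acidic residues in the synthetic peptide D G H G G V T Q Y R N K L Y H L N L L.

1

Aspartate (D) and glutamate (E) have carboxylic-acid side chains and are the acidic amino acids.
Matching residues: D1.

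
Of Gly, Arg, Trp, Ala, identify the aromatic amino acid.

Trp

Phenylalanine (F), tryptophan (W), and tyrosine (Y) have aromatic ring side chains.
Of the listed options, only Trp belongs to this group.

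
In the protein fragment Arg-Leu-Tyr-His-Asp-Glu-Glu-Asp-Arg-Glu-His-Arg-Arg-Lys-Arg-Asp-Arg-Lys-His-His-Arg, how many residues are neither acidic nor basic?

Acidic: D, E. Basic: K, R, H. All other residues are neither.
Matching residues: Leu2, Tyr3.

2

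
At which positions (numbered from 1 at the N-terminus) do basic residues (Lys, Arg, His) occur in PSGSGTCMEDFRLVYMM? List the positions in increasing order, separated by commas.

Matching residues: R12.

12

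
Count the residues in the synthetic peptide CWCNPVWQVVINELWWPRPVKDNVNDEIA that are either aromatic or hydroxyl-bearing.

4

Aromatic: F, W, Y. Hydroxyl-bearing: S, T, Y.
Aromatic residues here: W2, W7, W15, W16 (4).
Hydroxyl-bearing residues here: none (0).
(Y belongs to both groups, but none appear in this sequence.) Total = 4 + 0 = 4.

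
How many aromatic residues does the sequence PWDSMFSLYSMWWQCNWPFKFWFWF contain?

Phenylalanine (F), tryptophan (W), and tyrosine (Y) have aromatic ring side chains.
Matching residues: W2, F6, Y9, W12, W13, W17, F19, F21, W22, F23, W24, F25.

12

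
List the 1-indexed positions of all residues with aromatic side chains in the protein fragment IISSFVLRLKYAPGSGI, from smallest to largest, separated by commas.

The aromatic amino acids are Phe (F, benzyl), Trp (W, indole), and Tyr (Y, phenol).
Matching residues: F5, Y11.

5, 11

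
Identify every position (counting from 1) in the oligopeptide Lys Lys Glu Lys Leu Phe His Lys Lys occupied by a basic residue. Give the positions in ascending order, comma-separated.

The basic amino acids are Lys (K), Arg (R), and His (H).
Matching residues: Lys1, Lys2, Lys4, His7, Lys8, Lys9.

1, 2, 4, 7, 8, 9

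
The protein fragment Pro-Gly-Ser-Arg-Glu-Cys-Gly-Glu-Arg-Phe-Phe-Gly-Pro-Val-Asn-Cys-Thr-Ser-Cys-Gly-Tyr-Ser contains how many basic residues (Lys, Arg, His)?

Matching residues: Arg4, Arg9.

2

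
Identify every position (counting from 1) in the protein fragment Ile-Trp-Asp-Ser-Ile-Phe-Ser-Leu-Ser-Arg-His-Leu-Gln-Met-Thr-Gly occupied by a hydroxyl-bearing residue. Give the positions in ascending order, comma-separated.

Matching residues: Ser4, Ser7, Ser9, Thr15.

4, 7, 9, 15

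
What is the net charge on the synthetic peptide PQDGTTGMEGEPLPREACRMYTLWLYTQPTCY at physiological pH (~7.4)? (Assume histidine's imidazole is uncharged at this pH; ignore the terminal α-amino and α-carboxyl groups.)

The side chains ionized at physiological pH are Lys/Arg (+1) and Asp/Glu (−1); with His treated as neutral, nothing else contributes.
Positive (K, R): R15, R19 → +2.
Negative (D, E): D3, E9, E11, E16 → −4.
Net charge = (+2) + (−4) = −2.

-2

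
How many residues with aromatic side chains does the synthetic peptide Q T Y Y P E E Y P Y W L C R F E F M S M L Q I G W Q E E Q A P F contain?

The aromatic amino acids are Phe (F, benzyl), Trp (W, indole), and Tyr (Y, phenol).
Matching residues: Y3, Y4, Y8, Y10, W11, F15, F17, W25, F32.

9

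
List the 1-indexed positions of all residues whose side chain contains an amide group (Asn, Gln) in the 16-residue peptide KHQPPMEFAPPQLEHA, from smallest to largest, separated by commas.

3, 12

Matching residues: Q3, Q12.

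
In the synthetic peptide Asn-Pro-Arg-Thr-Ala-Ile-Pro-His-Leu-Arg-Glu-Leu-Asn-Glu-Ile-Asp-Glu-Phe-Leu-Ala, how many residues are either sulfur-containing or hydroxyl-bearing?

1

Sulfur-containing: C, M. Hydroxyl-bearing: S, T, Y.
Sulfur-containing residues here: none (0).
Hydroxyl-bearing residues here: Thr4 (1).
The two groups share no amino acid, so total = 0 + 1 = 1.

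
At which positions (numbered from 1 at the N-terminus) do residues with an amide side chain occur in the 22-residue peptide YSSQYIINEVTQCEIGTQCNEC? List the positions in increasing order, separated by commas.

4, 8, 12, 18, 20

Only N (asparagine) and Q (glutamine) carry a side-chain carboxamide.
Matching residues: Q4, N8, Q12, Q18, N20.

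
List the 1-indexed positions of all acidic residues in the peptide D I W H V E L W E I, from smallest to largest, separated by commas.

The acidic residues are Asp (D) and Glu (E), whose side chains end in a carboxylate group.
Matching residues: D1, E6, E9.

1, 6, 9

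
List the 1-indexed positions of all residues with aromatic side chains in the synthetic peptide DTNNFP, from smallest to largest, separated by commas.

5

The aromatic amino acids are Phe (F, benzyl), Trp (W, indole), and Tyr (Y, phenol).
Matching residues: F5.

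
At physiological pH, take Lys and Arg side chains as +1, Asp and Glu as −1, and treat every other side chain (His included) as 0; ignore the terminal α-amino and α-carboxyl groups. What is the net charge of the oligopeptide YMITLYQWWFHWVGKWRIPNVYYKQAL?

Positive (K, R): K15, R17, K24 → +3.
Negative (D, E): none → −0.
Net charge = (+3) + (−0) = +3.

+3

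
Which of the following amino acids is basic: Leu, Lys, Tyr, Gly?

Lysine (K), arginine (R), and histidine (H) have basic, nitrogen-containing side chains.
Of the listed options, only Lys belongs to this group.

Lys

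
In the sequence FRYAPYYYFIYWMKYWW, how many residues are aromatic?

F, W, and Y each carry an aromatic ring on the side chain.
Matching residues: F1, Y3, Y6, Y7, Y8, F9, Y11, W12, Y15, W16, W17.

11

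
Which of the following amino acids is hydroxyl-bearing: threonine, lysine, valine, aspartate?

threonine

The –OH-bearing residues are Ser, Thr (aliphatic alcohols), and Tyr (phenol).
Of the listed options, only threonine belongs to this group.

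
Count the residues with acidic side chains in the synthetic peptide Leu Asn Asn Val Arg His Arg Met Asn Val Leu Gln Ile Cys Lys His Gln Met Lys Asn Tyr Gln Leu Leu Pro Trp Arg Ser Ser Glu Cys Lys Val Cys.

The acidic residues are Asp (D) and Glu (E), whose side chains end in a carboxylate group.
Matching residues: Glu30.

1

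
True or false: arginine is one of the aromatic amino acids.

False

Phenylalanine (F), tryptophan (W), and tyrosine (Y) have aromatic ring side chains.
Arginine is not in this group.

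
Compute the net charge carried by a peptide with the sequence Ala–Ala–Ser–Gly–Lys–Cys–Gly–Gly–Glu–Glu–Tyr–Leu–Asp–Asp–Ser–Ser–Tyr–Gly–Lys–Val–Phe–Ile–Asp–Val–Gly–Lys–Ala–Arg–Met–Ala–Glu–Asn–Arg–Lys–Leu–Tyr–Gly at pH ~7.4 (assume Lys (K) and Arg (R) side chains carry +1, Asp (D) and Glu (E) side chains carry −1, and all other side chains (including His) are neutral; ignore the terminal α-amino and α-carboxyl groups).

0

Positive (K, R): Lys5, Lys19, Lys26, Arg28, Arg33, Lys34 → +6.
Negative (D, E): Glu9, Glu10, Asp13, Asp14, Asp23, Glu31 → −6.
Net charge = (+6) + (−6) = 0.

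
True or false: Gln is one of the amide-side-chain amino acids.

True

Asparagine (N) and glutamine (Q) have uncharged amide side chains.
Glutamine is in this group.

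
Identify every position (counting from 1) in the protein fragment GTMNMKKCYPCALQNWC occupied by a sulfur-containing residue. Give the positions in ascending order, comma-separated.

3, 5, 8, 11, 17

Cysteine (C, thiol) and methionine (M, thioether) are the two sulfur-containing amino acids.
Matching residues: M3, M5, C8, C11, C17.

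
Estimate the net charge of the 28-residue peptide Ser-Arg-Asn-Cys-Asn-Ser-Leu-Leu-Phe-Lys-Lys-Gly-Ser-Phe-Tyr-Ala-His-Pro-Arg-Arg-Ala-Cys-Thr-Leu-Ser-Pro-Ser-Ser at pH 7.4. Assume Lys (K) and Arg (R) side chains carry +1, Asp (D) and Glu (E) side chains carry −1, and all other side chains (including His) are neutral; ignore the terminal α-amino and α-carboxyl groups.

+5

Positive (K, R): Arg2, Lys10, Lys11, Arg19, Arg20 → +5.
Negative (D, E): none → −0.
Net charge = (+5) + (−0) = +5.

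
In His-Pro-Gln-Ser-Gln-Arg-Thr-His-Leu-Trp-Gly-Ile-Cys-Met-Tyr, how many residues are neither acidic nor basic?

12

Acidic: D, E. Basic: K, R, H. All other residues are neither.
Matching residues: Pro2, Gln3, Ser4, Gln5, Thr7, Leu9, Trp10, Gly11, Ile12, Cys13, Met14, Tyr15.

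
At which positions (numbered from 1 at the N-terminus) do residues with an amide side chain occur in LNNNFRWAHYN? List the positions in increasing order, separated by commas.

2, 3, 4, 11

Asparagine (N) and glutamine (Q) have uncharged amide side chains.
Matching residues: N2, N3, N4, N11.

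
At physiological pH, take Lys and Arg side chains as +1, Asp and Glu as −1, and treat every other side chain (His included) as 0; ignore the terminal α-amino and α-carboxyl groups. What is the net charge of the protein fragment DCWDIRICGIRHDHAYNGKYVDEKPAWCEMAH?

-2

Positive (K, R): R6, R11, K19, K24 → +4.
Negative (D, E): D1, D4, D13, D22, E23, E29 → −6.
Net charge = (+4) + (−6) = −2.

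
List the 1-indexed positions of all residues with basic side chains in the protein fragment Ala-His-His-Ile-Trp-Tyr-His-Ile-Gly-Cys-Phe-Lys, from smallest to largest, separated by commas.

2, 3, 7, 12

K, R, and H are the three residues with basic side chains (ε-amine, guanidinium, and imidazole respectively).
Matching residues: His2, His3, His7, Lys12.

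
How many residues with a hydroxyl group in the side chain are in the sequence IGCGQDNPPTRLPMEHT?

2

The –OH-bearing residues are Ser, Thr (aliphatic alcohols), and Tyr (phenol).
Matching residues: T10, T17.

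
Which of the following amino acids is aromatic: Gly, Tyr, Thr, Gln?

Tyr

The aromatic amino acids are Phe (F, benzyl), Trp (W, indole), and Tyr (Y, phenol).
Of the listed options, only Tyr belongs to this group.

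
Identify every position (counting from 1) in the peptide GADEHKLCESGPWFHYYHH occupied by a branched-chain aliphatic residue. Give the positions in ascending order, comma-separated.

7

Valine (V), leucine (L), and isoleucine (I) are the branched-chain amino acids.
Matching residues: L7.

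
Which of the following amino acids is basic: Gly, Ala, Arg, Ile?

The basic amino acids are Lys (K), Arg (R), and His (H).
Of the listed options, only Arg belongs to this group.

Arg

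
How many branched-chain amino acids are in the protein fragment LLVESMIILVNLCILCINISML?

V, L, and I make up the branched-chain aliphatic group.
Matching residues: L1, L2, V3, I7, I8, L9, V10, L12, I14, L15, I17, I19, L22.

13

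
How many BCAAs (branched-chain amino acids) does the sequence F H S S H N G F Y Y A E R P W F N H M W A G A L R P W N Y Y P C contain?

The BCAAs are Val, Leu, and Ile — aliphatic side chains with a branch point.
Matching residues: L24.

1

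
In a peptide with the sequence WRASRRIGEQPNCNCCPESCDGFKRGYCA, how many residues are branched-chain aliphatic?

V, L, and I make up the branched-chain aliphatic group.
Matching residues: I7.

1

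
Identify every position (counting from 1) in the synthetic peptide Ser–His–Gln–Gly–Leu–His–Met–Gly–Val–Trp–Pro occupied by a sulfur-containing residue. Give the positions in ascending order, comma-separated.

Cysteine (C, thiol) and methionine (M, thioether) are the two sulfur-containing amino acids.
Matching residues: Met7.

7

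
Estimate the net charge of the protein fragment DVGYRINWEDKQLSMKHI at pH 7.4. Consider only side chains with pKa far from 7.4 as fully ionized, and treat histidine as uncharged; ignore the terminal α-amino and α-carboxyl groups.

0

The side chains ionized at physiological pH are Lys/Arg (+1) and Asp/Glu (−1); with His treated as neutral, nothing else contributes.
Positive (K, R): R5, K11, K16 → +3.
Negative (D, E): D1, E9, D10 → −3.
Net charge = (+3) + (−3) = 0.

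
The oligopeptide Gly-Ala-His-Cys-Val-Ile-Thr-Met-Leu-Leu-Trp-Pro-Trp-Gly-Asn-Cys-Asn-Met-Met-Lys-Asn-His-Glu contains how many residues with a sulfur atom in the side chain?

5

Only Cys (C) and Met (M) have a sulfur atom in the side chain.
Matching residues: Cys4, Met8, Cys16, Met18, Met19.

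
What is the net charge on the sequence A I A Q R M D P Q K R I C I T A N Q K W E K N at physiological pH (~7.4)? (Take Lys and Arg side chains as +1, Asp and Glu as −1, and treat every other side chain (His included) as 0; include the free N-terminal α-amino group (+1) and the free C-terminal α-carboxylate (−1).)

Positive (K, R): R5, K10, R11, K19, K22 → +5.
Negative (D, E): D7, E21 → −2.
The N-terminus (+1) and C-terminus (−1) cancel.
Net charge = (+5) + (−2) = +3.

+3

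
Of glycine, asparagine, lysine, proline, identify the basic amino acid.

lysine

K, R, and H are the three residues with basic side chains (ε-amine, guanidinium, and imidazole respectively).
Of the listed options, only lysine belongs to this group.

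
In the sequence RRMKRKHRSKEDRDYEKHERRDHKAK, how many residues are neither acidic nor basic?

4

Acidic: D, E. Basic: K, R, H. All other residues are neither.
Matching residues: M3, S9, Y15, A25.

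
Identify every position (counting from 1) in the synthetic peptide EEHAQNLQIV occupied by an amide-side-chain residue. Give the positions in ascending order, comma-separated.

5, 6, 8

Only N (asparagine) and Q (glutamine) carry a side-chain carboxamide.
Matching residues: Q5, N6, Q8.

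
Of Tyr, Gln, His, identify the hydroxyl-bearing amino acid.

Tyr

The –OH-bearing residues are Ser, Thr (aliphatic alcohols), and Tyr (phenol).
Of the listed options, only Tyr belongs to this group.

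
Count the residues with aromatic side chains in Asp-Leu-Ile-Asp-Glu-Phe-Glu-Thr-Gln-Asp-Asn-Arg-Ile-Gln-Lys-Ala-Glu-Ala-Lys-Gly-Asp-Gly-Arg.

The aromatic amino acids are Phe (F, benzyl), Trp (W, indole), and Tyr (Y, phenol).
Matching residues: Phe6.

1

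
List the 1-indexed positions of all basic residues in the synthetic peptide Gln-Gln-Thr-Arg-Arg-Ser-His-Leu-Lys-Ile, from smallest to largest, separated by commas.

4, 5, 7, 9

The basic amino acids are Lys (K), Arg (R), and His (H).
Matching residues: Arg4, Arg5, His7, Lys9.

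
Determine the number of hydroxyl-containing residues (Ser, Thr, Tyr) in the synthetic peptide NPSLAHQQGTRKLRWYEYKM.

4

Matching residues: S3, T10, Y16, Y18.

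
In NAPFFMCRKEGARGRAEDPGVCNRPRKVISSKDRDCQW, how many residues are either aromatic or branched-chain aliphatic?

Aromatic: F, W, Y. Branched-chain aliphatic: I, L, V.
Aromatic residues here: F4, F5, W38 (3).
Branched-chain aliphatic residues here: V21, V28, I29 (3).
The two groups share no amino acid, so total = 3 + 3 = 6.

6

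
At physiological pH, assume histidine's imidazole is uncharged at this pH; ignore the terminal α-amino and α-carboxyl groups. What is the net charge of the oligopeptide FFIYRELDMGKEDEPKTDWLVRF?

At pH ~7.4 the Lys and Arg side chains are protonated (+1), the Asp and Glu side chains are deprotonated (−1), and with His taken as neutral all other side chains carry no charge.
Positive (K, R): R5, K11, K16, R22 → +4.
Negative (D, E): E6, D8, E12, D13, E14, D18 → −6.
Net charge = (+4) + (−6) = −2.

-2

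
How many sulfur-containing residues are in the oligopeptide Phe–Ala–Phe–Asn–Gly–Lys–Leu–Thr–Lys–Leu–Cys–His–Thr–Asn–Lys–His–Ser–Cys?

2

Cysteine (C, thiol) and methionine (M, thioether) are the two sulfur-containing amino acids.
Matching residues: Cys11, Cys18.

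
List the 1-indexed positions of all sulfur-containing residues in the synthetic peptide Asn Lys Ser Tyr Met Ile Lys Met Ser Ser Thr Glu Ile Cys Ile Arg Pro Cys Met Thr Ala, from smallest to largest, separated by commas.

5, 8, 14, 18, 19

Only Cys (C) and Met (M) have a sulfur atom in the side chain.
Matching residues: Met5, Met8, Cys14, Cys18, Met19.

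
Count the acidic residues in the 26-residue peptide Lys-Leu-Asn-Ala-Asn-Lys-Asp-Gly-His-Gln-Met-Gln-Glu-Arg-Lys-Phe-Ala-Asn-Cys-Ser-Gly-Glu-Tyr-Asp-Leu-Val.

The acidic residues are Asp (D) and Glu (E), whose side chains end in a carboxylate group.
Matching residues: Asp7, Glu13, Glu22, Asp24.

4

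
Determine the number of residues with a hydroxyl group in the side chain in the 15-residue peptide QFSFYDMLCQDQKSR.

S, T, and Y are the three residues with a side-chain hydroxyl.
Matching residues: S3, Y5, S14.

3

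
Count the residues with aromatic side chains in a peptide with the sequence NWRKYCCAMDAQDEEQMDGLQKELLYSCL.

Phenylalanine (F), tryptophan (W), and tyrosine (Y) have aromatic ring side chains.
Matching residues: W2, Y5, Y26.

3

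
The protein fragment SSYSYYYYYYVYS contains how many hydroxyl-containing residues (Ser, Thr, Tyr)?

12

Matching residues: S1, S2, Y3, S4, Y5, Y6, Y7, Y8, Y9, Y10, Y12, S13.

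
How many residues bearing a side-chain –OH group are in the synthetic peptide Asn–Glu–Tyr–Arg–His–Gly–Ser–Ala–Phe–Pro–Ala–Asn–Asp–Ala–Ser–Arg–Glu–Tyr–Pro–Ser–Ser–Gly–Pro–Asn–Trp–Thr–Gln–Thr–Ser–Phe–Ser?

Serine (S), threonine (T), and tyrosine (Y) each carry a hydroxyl group on the side chain.
Matching residues: Tyr3, Ser7, Ser15, Tyr18, Ser20, Ser21, Thr26, Thr28, Ser29, Ser31.

10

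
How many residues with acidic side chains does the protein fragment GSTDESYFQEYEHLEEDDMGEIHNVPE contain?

10

The acidic residues are Asp (D) and Glu (E), whose side chains end in a carboxylate group.
Matching residues: D4, E5, E10, E12, E15, E16, D17, D18, E21, E27.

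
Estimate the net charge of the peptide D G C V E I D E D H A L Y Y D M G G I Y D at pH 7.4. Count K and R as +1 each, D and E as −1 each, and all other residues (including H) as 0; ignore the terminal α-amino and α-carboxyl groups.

Positive (K, R): none → +0.
Negative (D, E): D1, E5, D7, E8, D9, D15, D21 → −7.
Net charge = (+0) + (−7) = −7.

-7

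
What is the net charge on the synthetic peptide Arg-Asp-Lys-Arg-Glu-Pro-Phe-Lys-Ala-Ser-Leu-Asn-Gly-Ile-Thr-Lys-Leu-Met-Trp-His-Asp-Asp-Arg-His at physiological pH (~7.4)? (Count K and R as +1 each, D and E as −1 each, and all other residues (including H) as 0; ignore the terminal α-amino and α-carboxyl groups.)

Positive (K, R): Arg1, Lys3, Arg4, Lys8, Lys16, Arg23 → +6.
Negative (D, E): Asp2, Glu5, Asp21, Asp22 → −4.
Net charge = (+6) + (−4) = +2.

+2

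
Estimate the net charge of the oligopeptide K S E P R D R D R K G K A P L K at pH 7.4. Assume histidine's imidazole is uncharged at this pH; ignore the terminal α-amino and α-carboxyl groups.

The side chains ionized at physiological pH are Lys/Arg (+1) and Asp/Glu (−1); with His treated as neutral, nothing else contributes.
Positive (K, R): K1, R5, R7, R9, K10, K12, K16 → +7.
Negative (D, E): E3, D6, D8 → −3.
Net charge = (+7) + (−3) = +4.

+4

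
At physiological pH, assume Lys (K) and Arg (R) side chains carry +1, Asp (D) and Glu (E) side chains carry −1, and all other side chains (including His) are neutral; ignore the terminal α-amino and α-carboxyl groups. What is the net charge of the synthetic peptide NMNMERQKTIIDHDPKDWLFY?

-1

Positive (K, R): R6, K8, K16 → +3.
Negative (D, E): E5, D12, D14, D17 → −4.
Net charge = (+3) + (−4) = −1.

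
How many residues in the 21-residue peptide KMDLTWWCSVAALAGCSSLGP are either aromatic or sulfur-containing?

5

Aromatic: F, W, Y. Sulfur-containing: C, M.
Aromatic residues here: W6, W7 (2).
Sulfur-containing residues here: M2, C8, C16 (3).
The two groups share no amino acid, so total = 2 + 3 = 5.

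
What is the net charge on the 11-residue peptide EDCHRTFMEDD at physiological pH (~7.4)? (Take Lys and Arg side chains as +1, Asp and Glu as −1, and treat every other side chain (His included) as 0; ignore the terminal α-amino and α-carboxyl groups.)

Positive (K, R): R5 → +1.
Negative (D, E): E1, D2, E9, D10, D11 → −5.
Net charge = (+1) + (−5) = −4.

-4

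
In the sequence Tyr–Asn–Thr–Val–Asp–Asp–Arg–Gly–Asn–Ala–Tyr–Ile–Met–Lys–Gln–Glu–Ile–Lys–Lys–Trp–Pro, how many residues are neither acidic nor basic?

14

Acidic: D, E. Basic: K, R, H. All other residues are neither.
Matching residues: Tyr1, Asn2, Thr3, Val4, Gly8, Asn9, Ala10, Tyr11, Ile12, Met13, Gln15, Ile17, Trp20, Pro21.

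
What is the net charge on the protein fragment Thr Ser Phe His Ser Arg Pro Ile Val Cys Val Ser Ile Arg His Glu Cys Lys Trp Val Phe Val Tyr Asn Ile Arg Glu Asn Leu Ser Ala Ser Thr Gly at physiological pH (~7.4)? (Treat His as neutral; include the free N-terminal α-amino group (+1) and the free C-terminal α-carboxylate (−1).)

Near pH 7.4, K and R contribute +1 each, D and E contribute −1 each, and every other side chain (His included, as stated) is uncharged.
Positive (K, R): Arg6, Arg14, Lys18, Arg26 → +4.
Negative (D, E): Glu16, Glu27 → −2.
The N-terminus (+1) and C-terminus (−1) cancel.
Net charge = (+4) + (−2) = +2.

+2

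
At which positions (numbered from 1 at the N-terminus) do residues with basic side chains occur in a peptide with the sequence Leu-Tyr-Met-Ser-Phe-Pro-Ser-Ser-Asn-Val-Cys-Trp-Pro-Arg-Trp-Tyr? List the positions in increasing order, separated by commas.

The basic amino acids are Lys (K), Arg (R), and His (H).
Matching residues: Arg14.

14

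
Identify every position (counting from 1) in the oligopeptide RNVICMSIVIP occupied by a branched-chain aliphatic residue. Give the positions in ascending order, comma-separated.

Valine (V), leucine (L), and isoleucine (I) are the branched-chain amino acids.
Matching residues: V3, I4, I8, V9, I10.

3, 4, 8, 9, 10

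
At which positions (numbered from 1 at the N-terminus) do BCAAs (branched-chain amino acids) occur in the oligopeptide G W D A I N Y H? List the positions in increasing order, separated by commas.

Valine (V), leucine (L), and isoleucine (I) are the branched-chain amino acids.
Matching residues: I5.

5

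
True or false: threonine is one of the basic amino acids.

False

K, R, and H are the three residues with basic side chains (ε-amine, guanidinium, and imidazole respectively).
Threonine is not in this group.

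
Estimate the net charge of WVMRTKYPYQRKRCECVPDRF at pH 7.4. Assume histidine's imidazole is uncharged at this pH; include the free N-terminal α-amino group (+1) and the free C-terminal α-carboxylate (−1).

The side chains ionized at physiological pH are Lys/Arg (+1) and Asp/Glu (−1); with His treated as neutral, nothing else contributes.
Positive (K, R): R4, K6, R11, K12, R13, R20 → +6.
Negative (D, E): E15, D19 → −2.
The N-terminus (+1) and C-terminus (−1) cancel.
Net charge = (+6) + (−2) = +4.

+4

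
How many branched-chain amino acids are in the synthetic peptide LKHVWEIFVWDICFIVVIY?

9

V, L, and I make up the branched-chain aliphatic group.
Matching residues: L1, V4, I7, V9, I12, I15, V16, V17, I18.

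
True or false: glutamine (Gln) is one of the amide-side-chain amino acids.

Asparagine (N) and glutamine (Q) have uncharged amide side chains.
Glutamine is in this group.

True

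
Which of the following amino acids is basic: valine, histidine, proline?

K, R, and H are the three residues with basic side chains (ε-amine, guanidinium, and imidazole respectively).
Of the listed options, only histidine belongs to this group.

histidine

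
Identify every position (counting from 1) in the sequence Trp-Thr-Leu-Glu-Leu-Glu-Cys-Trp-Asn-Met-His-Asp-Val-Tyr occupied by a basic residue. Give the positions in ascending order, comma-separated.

11

The basic amino acids are Lys (K), Arg (R), and His (H).
Matching residues: His11.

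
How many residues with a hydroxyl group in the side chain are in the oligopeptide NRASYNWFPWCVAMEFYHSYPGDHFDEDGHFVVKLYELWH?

6

S, T, and Y are the three residues with a side-chain hydroxyl.
Matching residues: S4, Y5, Y17, S19, Y20, Y36.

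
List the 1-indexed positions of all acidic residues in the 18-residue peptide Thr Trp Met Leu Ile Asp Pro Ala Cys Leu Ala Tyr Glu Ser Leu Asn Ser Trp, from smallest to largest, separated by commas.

Aspartate (D) and glutamate (E) have carboxylic-acid side chains and are the acidic amino acids.
Matching residues: Asp6, Glu13.

6, 13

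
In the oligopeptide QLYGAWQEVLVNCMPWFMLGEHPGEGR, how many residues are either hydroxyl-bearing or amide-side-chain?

Hydroxyl-bearing: S, T, Y. Amide-side-chain: N, Q.
Hydroxyl-bearing residues here: Y3 (1).
Amide-side-chain residues here: Q1, Q7, N12 (3).
The two groups share no amino acid, so total = 1 + 3 = 4.

4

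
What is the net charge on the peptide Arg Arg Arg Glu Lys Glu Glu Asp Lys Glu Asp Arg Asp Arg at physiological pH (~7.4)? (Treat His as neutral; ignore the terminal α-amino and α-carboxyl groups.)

0

Near pH 7.4, K and R contribute +1 each, D and E contribute −1 each, and every other side chain (His included, as stated) is uncharged.
Positive (K, R): Arg1, Arg2, Arg3, Lys5, Lys9, Arg12, Arg14 → +7.
Negative (D, E): Glu4, Glu6, Glu7, Asp8, Glu10, Asp11, Asp13 → −7.
Net charge = (+7) + (−7) = 0.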